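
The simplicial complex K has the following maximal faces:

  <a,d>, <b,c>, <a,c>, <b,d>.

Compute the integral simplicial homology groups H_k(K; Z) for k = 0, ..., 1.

H_0 ≅ Z,  H_1 ≅ Z.

Fix the vertex order a < b < c < d and write every simplex with vertices in increasing order. Then dim K = 1 and the simplices of K are:

  0-simplices (4): a, b, c, d
  1-simplices (4): ac, ad, bc, bd

so the chain groups are C_0 ≅ Z^4, C_1 ≅ Z^4.

Boundary ∂_1: C_1 → C_0 is given by ∂[p,q] = [q] − [p]. For instance
  ∂bc = c − b.
The resulting 4×4 matrix has rank 3, and its Smith normal form has invariant factors (1,1,1).

From H_k ≅ ker(∂_k) / im(∂_{k+1}) we obtain:

  H_0: rank C_0 − rank ∂_1 = 4 − 3 = 1, and the invariant factors of ∂_1 are all 1, so H_0 = Z.
  H_1: rank ker ∂_1 − rank ∂_2 = (4 − 3) − 0 = 1, and there is no ∂_2, so H_1 = Z.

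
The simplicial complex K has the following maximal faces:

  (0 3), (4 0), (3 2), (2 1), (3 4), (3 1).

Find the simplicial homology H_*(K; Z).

H_0 = Z,  H_1 = Z^2.

We work with the vertex ordering 0 < 1 < 2 < 3 < 4. The simplices of K, each written with vertices in increasing order, are:

  0-simplices (5): [0], [1], [2], [3], [4]
  1-simplices (6): [0,3], [0,4], [1,2], [1,3], [2,3], [3,4]

Hence C_0 ≅ Z^5, C_1 ≅ Z^6.

Boundary ∂_1: C_1 → C_0 is given by ∂[p,q] = [q] − [p].
The 5×6 boundary matrix has rank 4 and Smith normal form diag(1,1,1,1).

Now H_k = ker ∂_k / im ∂_{k+1}, so:

  H_0: rank C_0 − rank ∂_1 = 5 − 4 = 1, and the invariant factors of ∂_1 are all 1, so H_0 = Z.
  H_1: rank ker ∂_1 − rank ∂_2 = (6 − 4) − 0 = 2, and there is no ∂_2, so H_1 = Z^2.

As a check, the Euler characteristic is 5 − 6 = -1, which agrees with 1 − 2 = -1.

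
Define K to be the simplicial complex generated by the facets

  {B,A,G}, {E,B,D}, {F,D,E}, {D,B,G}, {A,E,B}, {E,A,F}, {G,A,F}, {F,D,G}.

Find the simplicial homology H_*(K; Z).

H_0 ≅ Z,  H_1 = 0,  H_2 ≅ Z.

We work with the vertex ordering A < B < D < E < F < G. The simplices of K, each written with vertices in increasing order, are:

  0-simplices (6): A, B, D, E, F, G
  1-simplices (12): AB, AE, AF, AG, BD, BE, BG, DE, DF, DG, EF, FG
  2-simplices (8): ABE, ABG, AEF, AFG, BDE, BDG, DEF, DFG

giving chain groups C_0 ≅ Z^6, C_1 ≅ Z^12, C_2 ≅ Z^8.

Boundary ∂_1: C_1 → C_0 sends each edge [p,q] (with p < q) to q − p. For instance
  ∂BE = E − B.
The 6×12 boundary matrix has rank 5 and Smith normal form diag(1,1,1,1,1).

Boundary ∂_2: C_2 → C_1 maps a triangle to the signed sum of its edges. For instance
  ∂BDE = DE − BE + BD,
  ∂DEF = EF − DF + DE.
This gives a 12×8 integer matrix of rank 7; reducing to Smith normal form yields diagonal entries (1,1,1,1,1,1,1).

Computing H_k = (kernel of ∂_k) / (image of ∂_{k+1}):

  H_0: rank C_0 − rank ∂_1 = 6 − 5 = 1, and the invariant factors of ∂_1 are all 1, so H_0 ≅ Z.
  H_1: rank ker ∂_1 − rank ∂_2 = (12 − 5) − 7 = 0, and the invariant factors of ∂_2 are all 1, so H_1 ≅ 0.
  H_2: rank ker ∂_2 − rank ∂_3 = (8 − 7) − 0 = 1, and there is no ∂_3, so H_2 ≅ Z.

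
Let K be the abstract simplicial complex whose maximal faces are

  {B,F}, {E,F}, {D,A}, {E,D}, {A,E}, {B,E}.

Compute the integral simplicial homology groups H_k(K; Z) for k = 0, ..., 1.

H_0 ≅ Z,  H_1 ≅ Z^2.

Order the vertices as A < B < D < E < F. Listing each simplex with vertices in this order, K has dimension 1 with simplices:

  0-simplices (5): A, B, D, E, F
  1-simplices (6): AD, AE, BE, BF, DE, EF

Hence C_0 ≅ Z^5, C_1 ≅ Z^6.

The boundary map ∂_1: C_1 → C_0 sends each edge [p,q] (with p < q) to q − p.
The 5×6 boundary matrix has rank 4 and Smith normal form diag(1,1,1,1).

Reading off H_k = ker ∂_k / im ∂_{k+1}:

  H_0: rank C_0 − rank ∂_1 = 5 − 4 = 1, and the invariant factors of ∂_1 are all 1, so H_0 ≅ Z.
  H_1: rank ker ∂_1 − rank ∂_2 = (6 − 4) − 0 = 2, and there is no ∂_2, so H_1 ≅ Z^2.

As a check, the Euler characteristic is 5 − 6 = -1, which agrees with 1 − 2 = -1.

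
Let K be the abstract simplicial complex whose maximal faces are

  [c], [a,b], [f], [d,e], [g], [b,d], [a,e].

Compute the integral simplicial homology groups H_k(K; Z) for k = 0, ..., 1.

Order the vertices as a < b < c < d < e < f < g. Listing each simplex with vertices in this order, K has dimension 1 with simplices:

  0-simplices (7): a, b, c, d, e, f, g
  1-simplices (4): ab, ae, bd, de

giving chain groups C_0 ≅ Z^7, C_1 ≅ Z^4.

∂_1: C_1 → C_0 is given by ∂[p,q] = [q] − [p]. For instance
  ∂de = e − d.
The resulting 7×4 matrix has rank 3, and its Smith normal form has invariant factors (1,1,1).

Now H_k = ker ∂_k / im ∂_{k+1}, so:

  H_0: rank C_0 − rank ∂_1 = 7 − 3 = 4, and the invariant factors of ∂_1 are all 1, so H_0 = Z^4.
  H_1: rank ker ∂_1 − rank ∂_2 = (4 − 3) − 0 = 1, and there is no ∂_2, so H_1 = Z.

As a check, the Euler characteristic is 7 − 4 = 3, which agrees with 4 − 1 = 3.

H_0 ≅ Z^4,  H_1 ≅ Z.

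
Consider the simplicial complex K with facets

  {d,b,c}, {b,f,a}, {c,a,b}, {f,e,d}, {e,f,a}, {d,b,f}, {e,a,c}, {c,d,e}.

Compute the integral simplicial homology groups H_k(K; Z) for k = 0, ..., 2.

We work with the vertex ordering a < b < c < d < e < f. The simplices of K, each written with vertices in increasing order, are:

  0-simplices (6): a, b, c, d, e, f
  1-simplices (12): ab, ac, ae, af, bc, bd, bf, cd, ce, de, df, ef
  2-simplices (8): abc, abf, ace, aef, bcd, bdf, cde, def

so the chain groups are C_0 ≅ Z^6, C_1 ≅ Z^12, C_2 ≅ Z^8.

∂_1: C_1 → C_0 sends each edge [p,q] (with p < q) to q − p. For instance
  ∂ac = c − a.
The resulting 6×12 matrix has rank 5, and its Smith normal form has invariant factors (1,1,1,1,1).

∂_2: C_2 → C_1 maps a triangle to the signed sum of its edges. For instance
  ∂ace = ce − ae + ac,
  ∂cde = de − ce + cd.
The 12×8 boundary matrix has rank 7 and Smith normal form diag(1,1,1,1,1,1,1).

Computing H_k = (kernel of ∂_k) / (image of ∂_{k+1}):

  H_0: rank C_0 − rank ∂_1 = 6 − 5 = 1, and the invariant factors of ∂_1 are all 1, so H_0 ≅ Z.
  H_1: rank ker ∂_1 − rank ∂_2 = (12 − 5) − 7 = 0, and the invariant factors of ∂_2 are all 1, so H_1 ≅ 0.
  H_2: rank ker ∂_2 − rank ∂_3 = (8 − 7) − 0 = 1, and there is no ∂_3, so H_2 ≅ Z.

As a check, the Euler characteristic is 6 − 12 + 8 = 2, which agrees with 1 − 0 + 1 = 2.

H_0 ≅ Z,  H_1 = 0,  H_2 ≅ Z.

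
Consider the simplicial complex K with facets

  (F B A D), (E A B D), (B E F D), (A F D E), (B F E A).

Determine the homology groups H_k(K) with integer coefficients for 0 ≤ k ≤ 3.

K has 5 vertices, 10 edges, 10 triangles, 5 3-simplices.
rank ∂_0 = 0, rank ∂_1 = 4 ⇒ b_0 = 5 − 0 − 4 = 1; all invariant factors of ∂_1 are 1 so no torsion. So H_0 = Z.
rank ∂_1 = 4, rank ∂_2 = 6 ⇒ b_1 = 10 − 4 − 6 = 0; all invariant factors of ∂_2 are 1 so no torsion. So H_1 = 0.
rank ∂_2 = 6, rank ∂_3 = 4 ⇒ b_2 = 10 − 6 − 4 = 0; all invariant factors of ∂_3 are 1 so no torsion. So H_2 = 0.
rank ∂_3 = 4, rank ∂_4 = 0 ⇒ b_3 = 5 − 4 − 0 = 1. So H_3 = Z.

H_0 ≅ Z,  H_1 = 0,  H_2 = 0,  H_3 ≅ Z.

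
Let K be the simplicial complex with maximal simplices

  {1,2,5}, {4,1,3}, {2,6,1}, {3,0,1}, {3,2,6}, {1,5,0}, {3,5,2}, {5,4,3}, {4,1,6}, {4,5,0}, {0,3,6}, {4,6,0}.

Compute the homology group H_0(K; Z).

Fix the vertex order 0 < 1 < 2 < 3 < 4 < 5 < 6 and write every simplex with vertices in increasing order. Then dim K = 2 and the simplices of K are:

  0-simplices (7): [0], [1], [2], [3], [4], [5], [6]
  1-simplices (18): [0,1], [0,3], [0,4], [0,5], [0,6], [1,2], [1,3], [1,4], [1,5], [1,6], [2,3], [2,5], [2,6], [3,4], [3,5], [3,6], [4,5], [4,6]
  2-simplices (12): [0,1,3], [0,1,5], [0,3,6], [0,4,5], [0,4,6], [1,2,5], [1,2,6], [1,3,4], [1,4,6], [2,3,5], [2,3,6], [3,4,5]

Hence C_0 ≅ Z^7, C_1 ≅ Z^18, C_2 ≅ Z^12.

Boundary ∂_1: C_1 → C_0 maps an edge to its endpoints' difference, ∂[p,q] = q − p. For instance
  ∂[1,3] = [3] − [1].
This gives a 7×18 integer matrix of rank 6; reducing to Smith normal form yields diagonal entries (1,1,1,1,1,1).

∂_2: C_2 → C_1 sends each 2-simplex [p,q,r] to [q,r] − [p,r] + [p,q]. For instance
  ∂[1,4,6] = [4,6] − [1,6] + [1,4],
  ∂[1,2,5] = [2,5] − [1,5] + [1,2].
The resulting 18×12 matrix has rank 12, and its Smith normal form has invariant factors (1,1,1,1,1,1,1,1,1,1,1,2).

Reading off H_k = ker ∂_k / im ∂_{k+1}:

  H_0: rank C_0 − rank ∂_1 = 7 − 6 = 1, and the invariant factors of ∂_1 are all 1, so H_0 ≅ Z.

(K is a triangulation of the real projective plane RP^2.)

H_0 ≅ Z.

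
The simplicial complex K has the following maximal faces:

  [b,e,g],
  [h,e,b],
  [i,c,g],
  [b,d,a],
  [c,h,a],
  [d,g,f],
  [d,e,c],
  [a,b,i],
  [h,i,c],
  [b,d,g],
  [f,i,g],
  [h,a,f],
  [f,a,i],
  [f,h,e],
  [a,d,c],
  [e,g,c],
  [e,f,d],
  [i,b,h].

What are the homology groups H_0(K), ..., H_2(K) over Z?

Fix the vertex order a < b < c < d < e < f < g < h < i and write every simplex with vertices in increasing order. Then dim K = 2 and the simplices of K are:

  0-simplices (9): a, b, c, d, e, f, g, h, i
  1-simplices (27): ab, ac, ad, af, ah, ai, bd, be, bg, bh, bi, cd, ce, cg, ch, ci, de, df, dg, ef, eg, eh, fg, fh, fi, gi, hi
  2-simplices (18): abd, abi, acd, ach, afh, afi, bdg, beg, beh, bhi, cde, ceg, cgi, chi, def, dfg, efh, fgi

giving chain groups C_0 ≅ Z^9, C_1 ≅ Z^27, C_2 ≅ Z^18.

∂_1: C_1 → C_0 sends each edge [p,q] (with p < q) to q − p. For instance
  ∂ai = i − a.
As a 9×27 matrix over Z this has rank 8, with invariant factors (1,1,1,1,1,1,1,1).

Boundary ∂_2: C_2 → C_1 acts by ∂[p,q,r] = [q,r] − [p,r] + [p,q]. For instance
  ∂chi = hi − ci + ch,
  ∂cde = de − ce + cd.
The resulting 27×18 matrix has rank 18, and its Smith normal form has invariant factors (1,1,1,1,1,1,1,1,1,1,1,1,1,1,1,1,1,2).

Now H_k = ker ∂_k / im ∂_{k+1}, so:

  H_0: rank C_0 − rank ∂_1 = 9 − 8 = 1, and the invariant factors of ∂_1 are all 1, so H_0 = Z.
  H_1: rank ker ∂_1 − rank ∂_2 = (27 − 8) − 18 = 1, and ∂_2 has invariant factor 2 > 1, so H_1 = Z ⊕ Z/2Z.
  H_2: rank ker ∂_2 − rank ∂_3 = (18 − 18) − 0 = 0, and there is no ∂_3, so H_2 = 0.

(K is a triangulation of the Klein bottle.)

H_0 = Z,  H_1 = Z ⊕ Z/2Z,  H_2 = 0.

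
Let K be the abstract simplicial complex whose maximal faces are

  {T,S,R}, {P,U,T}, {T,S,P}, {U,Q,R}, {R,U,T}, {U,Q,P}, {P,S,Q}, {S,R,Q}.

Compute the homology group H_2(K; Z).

H_2 = Z.

Order the vertices as P < Q < R < S < T < U. Listing each simplex with vertices in this order, K has dimension 2 with simplices:

  0-simplices (6): P, Q, R, S, T, U
  1-simplices (12): PQ, PS, PT, PU, QR, QS, QU, RS, RT, RU, ST, TU
  2-simplices (8): PQS, PQU, PST, PTU, QRS, QRU, RST, RTU

so the chain groups are C_0 ≅ Z^6, C_1 ≅ Z^12, C_2 ≅ Z^8.

The boundary map ∂_1: C_1 → C_0 sends each edge [p,q] (with p < q) to q − p.
As a 6×12 matrix over Z this has rank 5, with invariant factors (1,1,1,1,1).

Boundary ∂_2: C_2 → C_1 sends each 2-simplex [p,q,r] to [q,r] − [p,r] + [p,q]. For instance
  ∂PST = ST − PT + PS,
  ∂QRS = RS − QS + QR.
The resulting 12×8 matrix has rank 7, and its Smith normal form has invariant factors (1,1,1,1,1,1,1).

Now H_k = ker ∂_k / im ∂_{k+1}, so:

  H_2: rank ker ∂_2 − rank ∂_3 = (8 − 7) − 0 = 1, and there is no ∂_3, so H_2 ≅ Z.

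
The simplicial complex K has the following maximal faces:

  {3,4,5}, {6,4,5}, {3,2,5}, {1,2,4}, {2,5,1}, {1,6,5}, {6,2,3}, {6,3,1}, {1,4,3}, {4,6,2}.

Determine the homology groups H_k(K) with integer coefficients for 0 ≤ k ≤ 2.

K has 6 vertices, 15 edges, 10 triangles.
rank ∂_0 = 0, rank ∂_1 = 5 ⇒ b_0 = 6 − 0 − 5 = 1; all invariant factors of ∂_1 are 1 so no torsion. So H_0 = Z.
rank ∂_1 = 5, rank ∂_2 = 10 ⇒ b_1 = 15 − 5 − 10 = 0; ∂_2 has invariant factor(s) [2] giving torsion. So H_1 = Z/2.
rank ∂_2 = 10, rank ∂_3 = 0 ⇒ b_2 = 10 − 10 − 0 = 0. So H_2 = 0.

H_0 = Z,  H_1 = Z/2,  H_2 = 0.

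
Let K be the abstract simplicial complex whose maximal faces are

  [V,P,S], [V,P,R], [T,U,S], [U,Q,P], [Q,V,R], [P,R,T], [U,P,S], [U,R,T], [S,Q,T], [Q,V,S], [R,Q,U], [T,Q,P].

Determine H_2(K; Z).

We work with the vertex ordering P < Q < R < S < T < U < V. The simplices of K, each written with vertices in increasing order, are:

  0-simplices (7): P, Q, R, S, T, U, V
  1-simplices (18): PQ, PR, PS, PT, PU, PV, QR, QS, QT, QU, QV, RT, RU, RV, ST, SU, SV, TU
  2-simplices (12): PQT, PQU, PRT, PRV, PSU, PSV, QRU, QRV, QST, QSV, RTU, STU

so the chain groups are C_0 ≅ Z^7, C_1 ≅ Z^18, C_2 ≅ Z^12.

The boundary map ∂_1: C_1 → C_0 maps an edge to its endpoints' difference, ∂[p,q] = q − p. For instance
  ∂QV = V − Q.
The resulting 7×18 matrix has rank 6, and its Smith normal form has invariant factors (1,1,1,1,1,1).

∂_2: C_2 → C_1 maps a triangle to the signed sum of its edges. For instance
  ∂PSU = SU − PU + PS,
  ∂RTU = TU − RU + RT.
The resulting 18×12 matrix has rank 12, and its Smith normal form has invariant factors (1,1,1,1,1,1,1,1,1,1,1,2).

Now H_k = ker ∂_k / im ∂_{k+1}, so:

  H_2: rank ker ∂_2 − rank ∂_3 = (12 − 12) − 0 = 0, and there is no ∂_3, so H_2 = 0.

(K is a triangulation of the real projective plane RP^2.)

H_2 ≅ 0.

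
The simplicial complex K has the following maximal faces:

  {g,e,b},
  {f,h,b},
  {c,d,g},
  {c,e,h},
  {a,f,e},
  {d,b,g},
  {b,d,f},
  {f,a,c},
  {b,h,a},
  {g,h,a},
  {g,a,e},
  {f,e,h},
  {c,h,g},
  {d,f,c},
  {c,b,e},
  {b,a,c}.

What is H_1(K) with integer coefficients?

H_1 = Z^2.

Take the total order a < b < c < d < e < f < g < h on the vertex set. Then K (dimension 2) consists of the simplices:

  0-simplices (8): a, b, c, d, e, f, g, h
  1-simplices (24): ab, ac, ae, af, ag, ah, bc, bd, be, bf, bg, bh, cd, ce, cf, cg, ch, df, dg, ef, eg, eh, fh, gh
  2-simplices (16): abc, abh, acf, aef, aeg, agh, bce, bdf, bdg, beg, bfh, cdf, cdg, ceh, cgh, efh

giving chain groups C_0 ≅ Z^8, C_1 ≅ Z^24, C_2 ≅ Z^16.

The boundary map ∂_1: C_1 → C_0 sends each edge [p,q] (with p < q) to q − p. For instance
  ∂fh = h − f.
As a 8×24 matrix over Z this has rank 7, with invariant factors (1,1,1,1,1,1,1).

∂_2: C_2 → C_1 sends each 2-simplex [p,q,r] to [q,r] − [p,r] + [p,q]. For instance
  ∂cdf = df − cf + cd,
  ∂bce = ce − be + bc.
The 24×16 boundary matrix has rank 15 and Smith normal form diag(1,1,1,1,1,1,1,1,1,1,1,1,1,1,1).

Now H_k = ker ∂_k / im ∂_{k+1}, so:

  H_1: rank ker ∂_1 − rank ∂_2 = (24 − 7) − 15 = 2, and the invariant factors of ∂_2 are all 1, so H_1 ≅ Z^2.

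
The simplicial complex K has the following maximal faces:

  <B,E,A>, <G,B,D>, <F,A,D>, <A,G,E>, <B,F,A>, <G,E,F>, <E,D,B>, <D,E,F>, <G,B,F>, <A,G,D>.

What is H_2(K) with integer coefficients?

H_2 ≅ 0.

Order the vertices as A < B < D < E < F < G. Listing each simplex with vertices in this order, K has dimension 2 with simplices:

  0-simplices (6): A, B, D, E, F, G
  1-simplices (15): AB, AD, AE, AF, AG, BD, BE, BF, BG, DE, DF, DG, EF, EG, FG
  2-simplices (10): ABE, ABF, ADF, ADG, AEG, BDE, BDG, BFG, DEF, EFG

so the chain groups are C_0 ≅ Z^6, C_1 ≅ Z^15, C_2 ≅ Z^10.

The boundary map ∂_1: C_1 → C_0 maps an edge to its endpoints' difference, ∂[p,q] = q − p.
As a 6×15 matrix over Z this has rank 5, with invariant factors (1,1,1,1,1).

The boundary map ∂_2: C_2 → C_1 sends each 2-simplex [p,q,r] to [q,r] − [p,r] + [p,q]. For instance
  ∂ABF = BF − AF + AB,
  ∂EFG = FG − EG + EF.
This gives a 15×10 integer matrix of rank 10; reducing to Smith normal form yields diagonal entries (1,1,1,1,1,1,1,1,1,2).

Computing H_k = (kernel of ∂_k) / (image of ∂_{k+1}):

  H_2: rank ker ∂_2 − rank ∂_3 = (10 − 10) − 0 = 0, and there is no ∂_3, so H_2 ≅ 0.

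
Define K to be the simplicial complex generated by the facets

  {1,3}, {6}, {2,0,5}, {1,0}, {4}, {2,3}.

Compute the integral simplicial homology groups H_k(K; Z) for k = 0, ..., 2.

Take the total order 0 < 1 < 2 < 3 < 4 < 5 < 6 on the vertex set. Then K (dimension 2) consists of the simplices:

  0-simplices (7): [0], [1], [2], [3], [4], [5], [6]
  1-simplices (6): [0,1], [0,2], [0,5], [1,3], [2,3], [2,5]
  2-simplices (1): [0,2,5]

Hence C_0 ≅ Z^7, C_1 ≅ Z^6, C_2 ≅ Z^1.

∂_1: C_1 → C_0 maps an edge to its endpoints' difference, ∂[p,q] = q − p. For instance
  ∂[1,3] = [3] − [1].
As a 7×6 matrix over Z this has rank 4, with invariant factors (1,1,1,1).

Boundary ∂_2: C_2 → C_1 sends each 2-simplex [p,q,r] to [q,r] − [p,r] + [p,q]. For instance
  ∂[0,2,5] = [2,5] − [0,5] + [0,2].
As a 6×1 matrix over Z this has rank 1, with invariant factors (1).

Now H_k = ker ∂_k / im ∂_{k+1}, so:

  H_0: rank C_0 − rank ∂_1 = 7 − 4 = 3, and the invariant factors of ∂_1 are all 1, so H_0 = Z^3.
  H_1: rank ker ∂_1 − rank ∂_2 = (6 − 4) − 1 = 1, and the invariant factors of ∂_2 are all 1, so H_1 = Z.
  H_2: rank ker ∂_2 − rank ∂_3 = (1 − 1) − 0 = 0, and there is no ∂_3, so H_2 = 0.

As a check, the Euler characteristic is 7 − 6 + 1 = 2, which agrees with 3 − 1 + 0 = 2.

H_0 ≅ Z^3,  H_1 ≅ Z,  H_2 = 0.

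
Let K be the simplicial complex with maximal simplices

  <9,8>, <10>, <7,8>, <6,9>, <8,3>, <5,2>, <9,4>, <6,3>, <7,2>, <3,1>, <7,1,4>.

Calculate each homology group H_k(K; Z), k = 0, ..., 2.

H_0 = Z^2,  H_1 = Z^3,  H_2 = 0.

Order the vertices as 1 < 2 < 3 < 4 < 5 < 6 < 7 < 8 < 9 < 10. Listing each simplex with vertices in this order, K has dimension 2 with simplices:

  0-simplices (10): [1], [2], [3], [4], [5], [6], [7], [8], [9], [10]
  1-simplices (12): [1,3], [1,4], [1,7], [2,5], [2,7], [3,6], [3,8], [4,7], [4,9], [6,9], [7,8], [8,9]
  2-simplices (1): [1,4,7]

so the chain groups are C_0 ≅ Z^10, C_1 ≅ Z^12, C_2 ≅ Z^1.

Boundary ∂_1: C_1 → C_0 is given by ∂[p,q] = [q] − [p].
The resulting 10×12 matrix has rank 8, and its Smith normal form has invariant factors (1,1,1,1,1,1,1,1).

The boundary map ∂_2: C_2 → C_1 sends each 2-simplex [p,q,r] to [q,r] − [p,r] + [p,q]. For instance
  ∂[1,4,7] = [4,7] − [1,7] + [1,4].
The 12×1 boundary matrix has rank 1 and Smith normal form diag(1).

From H_k ≅ ker(∂_k) / im(∂_{k+1}) we obtain:

  H_0: rank C_0 − rank ∂_1 = 10 − 8 = 2, and the invariant factors of ∂_1 are all 1, so H_0 = Z^2.
  H_1: rank ker ∂_1 − rank ∂_2 = (12 − 8) − 1 = 3, and the invariant factors of ∂_2 are all 1, so H_1 = Z^3.
  H_2: rank ker ∂_2 − rank ∂_3 = (1 − 1) − 0 = 0, and there is no ∂_3, so H_2 = 0.

As a check, the Euler characteristic is 10 − 12 + 1 = -1, which agrees with 2 − 3 + 0 = -1.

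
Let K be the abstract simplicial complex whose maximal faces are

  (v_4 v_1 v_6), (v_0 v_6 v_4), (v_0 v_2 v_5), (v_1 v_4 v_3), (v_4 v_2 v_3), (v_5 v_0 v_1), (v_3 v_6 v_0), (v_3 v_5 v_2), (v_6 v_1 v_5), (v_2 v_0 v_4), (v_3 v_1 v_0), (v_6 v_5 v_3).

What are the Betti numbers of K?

We work with the vertex ordering v_0 < v_1 < v_2 < v_3 < v_4 < v_5 < v_6. The simplices of K, each written with vertices in increasing order, are:

  0-simplices (7): [v_0], [v_1], [v_2], [v_3], [v_4], [v_5], [v_6]
  1-simplices (18): (18 of them)
  2-simplices (12): (12 of them)

Hence C_0 ≅ Z^7, C_1 ≅ Z^18, C_2 ≅ Z^12.

∂_1: C_1 → C_0 maps an edge to its endpoints' difference, ∂[p,q] = q − p.
As a 7×18 matrix over Z this has rank 6, with invariant factors (1,1,1,1,1,1).

The boundary map ∂_2: C_2 → C_1 acts by ∂[p,q,r] = [q,r] − [p,r] + [p,q]. For instance
  ∂[v_0,v_3,v_6] = [v_3,v_6] − [v_0,v_6] + [v_0,v_3],
  ∂[v_0,v_1,v_3] = [v_1,v_3] − [v_0,v_3] + [v_0,v_1].
The resulting 18×12 matrix has rank 12, and its Smith normal form has invariant factors (1,1,1,1,1,1,1,1,1,1,1,2).

Now H_k = ker ∂_k / im ∂_{k+1}, so:

  H_0: rank C_0 − rank ∂_1 = 7 − 6 = 1, and the invariant factors of ∂_1 are all 1, so H_0 = Z.
  H_1: rank ker ∂_1 − rank ∂_2 = (18 − 6) − 12 = 0, and ∂_2 has invariant factor 2 > 1, so H_1 = Z/2.
  H_2: rank ker ∂_2 − rank ∂_3 = (12 − 12) − 0 = 0, and there is no ∂_3, so H_2 = 0.

Hence the Betti numbers are b_0 = 1, b_1 = 0, b_2 = 0.

b_0 = 1, b_1 = 0, b_2 = 0.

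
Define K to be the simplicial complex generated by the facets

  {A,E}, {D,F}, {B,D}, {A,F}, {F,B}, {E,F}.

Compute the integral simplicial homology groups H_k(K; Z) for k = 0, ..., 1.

H_0 = Z,  H_1 = Z^2.

Order the vertices as A < B < D < E < F. Listing each simplex with vertices in this order, K has dimension 1 with simplices:

  0-simplices (5): A, B, D, E, F
  1-simplices (6): AE, AF, BD, BF, DF, EF

so the chain groups are C_0 ≅ Z^5, C_1 ≅ Z^6.

∂_1: C_1 → C_0 maps an edge to its endpoints' difference, ∂[p,q] = q − p.
This gives a 5×6 integer matrix of rank 4; reducing to Smith normal form yields diagonal entries (1,1,1,1).

Reading off H_k = ker ∂_k / im ∂_{k+1}:

  H_0: rank C_0 − rank ∂_1 = 5 − 4 = 1, and the invariant factors of ∂_1 are all 1, so H_0 ≅ Z.
  H_1: rank ker ∂_1 − rank ∂_2 = (6 − 4) − 0 = 2, and there is no ∂_2, so H_1 ≅ Z^2.

As a check, the Euler characteristic is 5 − 6 = -1, which agrees with 1 − 2 = -1.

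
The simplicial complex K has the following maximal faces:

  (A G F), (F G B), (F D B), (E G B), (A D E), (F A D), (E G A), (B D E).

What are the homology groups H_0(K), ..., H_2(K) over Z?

H_0 = Z,  H_1 = 0,  H_2 = Z.

Take the total order A < B < D < E < F < G on the vertex set. Then K (dimension 2) consists of the simplices:

  0-simplices (6): A, B, D, E, F, G
  1-simplices (12): AD, AE, AF, AG, BD, BE, BF, BG, DE, DF, EG, FG
  2-simplices (8): ADE, ADF, AEG, AFG, BDE, BDF, BEG, BFG

giving chain groups C_0 ≅ Z^6, C_1 ≅ Z^12, C_2 ≅ Z^8.

The boundary map ∂_1: C_1 → C_0 is given by ∂[p,q] = [q] − [p].
This gives a 6×12 integer matrix of rank 5; reducing to Smith normal form yields diagonal entries (1,1,1,1,1).

The boundary map ∂_2: C_2 → C_1 maps a triangle to the signed sum of its edges. For instance
  ∂ADF = DF − AF + AD,
  ∂ADE = DE − AE + AD.
As a 12×8 matrix over Z this has rank 7, with invariant factors (1,1,1,1,1,1,1).

From H_k ≅ ker(∂_k) / im(∂_{k+1}) we obtain:

  H_0: rank C_0 − rank ∂_1 = 6 − 5 = 1, and the invariant factors of ∂_1 are all 1, so H_0 ≅ Z.
  H_1: rank ker ∂_1 − rank ∂_2 = (12 − 5) − 7 = 0, and the invariant factors of ∂_2 are all 1, so H_1 ≅ 0.
  H_2: rank ker ∂_2 − rank ∂_3 = (8 − 7) − 0 = 1, and there is no ∂_3, so H_2 ≅ Z.

As a check, the Euler characteristic is 6 − 12 + 8 = 2, which agrees with 1 − 0 + 1 = 2.
(K is a triangulation of the 2-sphere S^2.)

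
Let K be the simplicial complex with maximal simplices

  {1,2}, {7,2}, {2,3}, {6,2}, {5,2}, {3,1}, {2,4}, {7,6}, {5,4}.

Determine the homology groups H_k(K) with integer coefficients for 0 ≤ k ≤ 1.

H_0 = Z,  H_1 = Z^3.

We work with the vertex ordering 1 < 2 < 3 < 4 < 5 < 6 < 7. The simplices of K, each written with vertices in increasing order, are:

  0-simplices (7): [1], [2], [3], [4], [5], [6], [7]
  1-simplices (9): [1,2], [1,3], [2,3], [2,4], [2,5], [2,6], [2,7], [4,5], [6,7]

Hence C_0 ≅ Z^7, C_1 ≅ Z^9.

Boundary ∂_1: C_1 → C_0 sends each edge [p,q] (with p < q) to q − p. For instance
  ∂[6,7] = [7] − [6].
This gives a 7×9 integer matrix of rank 6; reducing to Smith normal form yields diagonal entries (1,1,1,1,1,1).

Now H_k = ker ∂_k / im ∂_{k+1}, so:

  H_0: rank C_0 − rank ∂_1 = 7 − 6 = 1, and the invariant factors of ∂_1 are all 1, so H_0 ≅ Z.
  H_1: rank ker ∂_1 − rank ∂_2 = (9 − 6) − 0 = 3, and there is no ∂_2, so H_1 ≅ Z^3.

As a check, the Euler characteristic is 7 − 9 = -2, which agrees with 1 − 3 = -2.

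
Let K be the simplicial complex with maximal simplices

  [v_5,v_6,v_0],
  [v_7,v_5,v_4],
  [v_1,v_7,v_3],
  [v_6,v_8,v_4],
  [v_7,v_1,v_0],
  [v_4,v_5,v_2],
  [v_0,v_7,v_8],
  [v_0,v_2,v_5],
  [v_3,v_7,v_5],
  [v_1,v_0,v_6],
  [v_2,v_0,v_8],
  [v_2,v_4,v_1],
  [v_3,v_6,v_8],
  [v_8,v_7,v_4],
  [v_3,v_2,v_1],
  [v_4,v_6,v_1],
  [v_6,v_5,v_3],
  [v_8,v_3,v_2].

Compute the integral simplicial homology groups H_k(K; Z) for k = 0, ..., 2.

Fix the vertex order v_0 < v_1 < v_2 < v_3 < v_4 < v_5 < v_6 < v_7 < v_8 and write every simplex with vertices in increasing order. Then dim K = 2 and the simplices of K are:

  0-simplices (9): [v_0], [v_1], [v_2], [v_3], [v_4], [v_5], [v_6], [v_7], [v_8]
  1-simplices (27): (27 of them)
  2-simplices (18): (18 of them)

so the chain groups are C_0 ≅ Z^9, C_1 ≅ Z^27, C_2 ≅ Z^18.

The boundary map ∂_1: C_1 → C_0 maps an edge to its endpoints' difference, ∂[p,q] = q − p.
As a 9×27 matrix over Z this has rank 8, with invariant factors (1,1,1,1,1,1,1,1).

∂_2: C_2 → C_1 acts by ∂[p,q,r] = [q,r] − [p,r] + [p,q]. For instance
  ∂[v_0,v_7,v_8] = [v_7,v_8] − [v_0,v_8] + [v_0,v_7],
  ∂[v_3,v_5,v_6] = [v_5,v_6] − [v_3,v_6] + [v_3,v_5].
This gives a 27×18 integer matrix of rank 17; reducing to Smith normal form yields diagonal entries (1,1,1,1,1,1,1,1,1,1,1,1,1,1,1,1,1).

From H_k ≅ ker(∂_k) / im(∂_{k+1}) we obtain:

  H_0: rank C_0 − rank ∂_1 = 9 − 8 = 1, and the invariant factors of ∂_1 are all 1, so H_0 = Z.
  H_1: rank ker ∂_1 − rank ∂_2 = (27 − 8) − 17 = 2, and the invariant factors of ∂_2 are all 1, so H_1 = Z^2.
  H_2: rank ker ∂_2 − rank ∂_3 = (18 − 17) − 0 = 1, and there is no ∂_3, so H_2 = Z.

H_0 ≅ Z,  H_1 ≅ Z^2,  H_2 ≅ Z.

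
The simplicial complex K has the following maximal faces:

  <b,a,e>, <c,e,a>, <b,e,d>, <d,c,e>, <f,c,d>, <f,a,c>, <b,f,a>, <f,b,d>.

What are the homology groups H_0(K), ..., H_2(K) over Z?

Order the vertices as a < b < c < d < e < f. Listing each simplex with vertices in this order, K has dimension 2 with simplices:

  0-simplices (6): a, b, c, d, e, f
  1-simplices (12): ab, ac, ae, af, bd, be, bf, cd, ce, cf, de, df
  2-simplices (8): abe, abf, ace, acf, bde, bdf, cde, cdf

Hence C_0 ≅ Z^6, C_1 ≅ Z^12, C_2 ≅ Z^8.

∂_1: C_1 → C_0 sends each edge [p,q] (with p < q) to q − p.
The resulting 6×12 matrix has rank 5, and its Smith normal form has invariant factors (1,1,1,1,1).

∂_2: C_2 → C_1 maps a triangle to the signed sum of its edges. For instance
  ∂ace = ce − ae + ac,
  ∂bdf = df − bf + bd.
The 12×8 boundary matrix has rank 7 and Smith normal form diag(1,1,1,1,1,1,1).

Now H_k = ker ∂_k / im ∂_{k+1}, so:

  H_0: rank C_0 − rank ∂_1 = 6 − 5 = 1, and the invariant factors of ∂_1 are all 1, so H_0 = Z.
  H_1: rank ker ∂_1 − rank ∂_2 = (12 − 5) − 7 = 0, and the invariant factors of ∂_2 are all 1, so H_1 = 0.
  H_2: rank ker ∂_2 − rank ∂_3 = (8 − 7) − 0 = 1, and there is no ∂_3, so H_2 = Z.

H_0 ≅ Z,  H_1 = 0,  H_2 ≅ Z.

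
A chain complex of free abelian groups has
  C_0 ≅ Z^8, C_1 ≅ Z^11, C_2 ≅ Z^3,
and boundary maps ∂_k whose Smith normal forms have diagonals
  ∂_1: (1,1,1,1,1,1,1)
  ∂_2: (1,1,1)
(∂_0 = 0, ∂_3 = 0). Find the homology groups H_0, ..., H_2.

H_0 = Z,  H_1 = Z,  H_2 = 0.

H_0: b_0 = 8 − 0 − 7 = 1; torsion from ∂_1 factors > 1: none. So H_0 = Z.
H_1: b_1 = 11 − 7 − 3 = 1; torsion from ∂_2 factors > 1: none. So H_1 = Z.
H_2: b_2 = 3 − 3 − 0 = 0; torsion from ∂_3 factors > 1: none. So H_2 = 0.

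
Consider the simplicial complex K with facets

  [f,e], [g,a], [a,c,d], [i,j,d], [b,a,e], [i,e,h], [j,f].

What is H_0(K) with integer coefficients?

Fix the vertex order a < b < c < d < e < f < g < h < i < j and write every simplex with vertices in increasing order. Then dim K = 2 and the simplices of K are:

  0-simplices (10): a, b, c, d, e, f, g, h, i, j
  1-simplices (15): ab, ac, ad, ae, ag, be, cd, di, dj, ef, eh, ei, fj, hi, ij
  2-simplices (4): abe, acd, dij, ehi

giving chain groups C_0 ≅ Z^10, C_1 ≅ Z^15, C_2 ≅ Z^4.

The boundary map ∂_1: C_1 → C_0 sends each edge [p,q] (with p < q) to q − p.
As a 10×15 matrix over Z this has rank 9, with invariant factors (1,1,1,1,1,1,1,1,1).

The boundary map ∂_2: C_2 → C_1 acts by ∂[p,q,r] = [q,r] − [p,r] + [p,q]. For instance
  ∂acd = cd − ad + ac,
  ∂dij = ij − dj + di.
The resulting 15×4 matrix has rank 4, and its Smith normal form has invariant factors (1,1,1,1).

Computing H_k = (kernel of ∂_k) / (image of ∂_{k+1}):

  H_0: rank C_0 − rank ∂_1 = 10 − 9 = 1, and the invariant factors of ∂_1 are all 1, so H_0 ≅ Z.

H_0 = Z.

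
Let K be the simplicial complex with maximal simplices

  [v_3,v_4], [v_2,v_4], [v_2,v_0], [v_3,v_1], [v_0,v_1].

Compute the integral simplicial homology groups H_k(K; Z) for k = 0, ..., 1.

Fix the vertex order v_0 < v_1 < v_2 < v_3 < v_4 and write every simplex with vertices in increasing order. Then dim K = 1 and the simplices of K are:

  0-simplices (5): [v_0], [v_1], [v_2], [v_3], [v_4]
  1-simplices (5): [v_0,v_1], [v_0,v_2], [v_1,v_3], [v_2,v_4], [v_3,v_4]

giving chain groups C_0 ≅ Z^5, C_1 ≅ Z^5.

The boundary map ∂_1: C_1 → C_0 is given by ∂[p,q] = [q] − [p]. For instance
  ∂[v_3,v_4] = [v_4] − [v_3].
As a 5×5 matrix over Z this has rank 4, with invariant factors (1,1,1,1).

Computing H_k = (kernel of ∂_k) / (image of ∂_{k+1}):

  H_0: rank C_0 − rank ∂_1 = 5 − 4 = 1, and the invariant factors of ∂_1 are all 1, so H_0 ≅ Z.
  H_1: rank ker ∂_1 − rank ∂_2 = (5 − 4) − 0 = 1, and there is no ∂_2, so H_1 ≅ Z.

As a check, the Euler characteristic is 5 − 5 = 0, which agrees with 1 − 1 = 0.
(K is a triangulation of the circle S^1.)

H_0 = Z,  H_1 = Z.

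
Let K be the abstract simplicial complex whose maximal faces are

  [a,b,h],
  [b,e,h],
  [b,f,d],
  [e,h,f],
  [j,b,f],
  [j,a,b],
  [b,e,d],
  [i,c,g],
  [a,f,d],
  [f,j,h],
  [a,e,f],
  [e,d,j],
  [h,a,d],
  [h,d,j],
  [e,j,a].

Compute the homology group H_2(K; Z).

K has 10 vertices, 24 edges, 15 triangles.
rank ∂_2 = 14, rank ∂_3 = 0 ⇒ b_2 = 15 − 14 − 0 = 1. So H_2 = Z.

H_2 = Z.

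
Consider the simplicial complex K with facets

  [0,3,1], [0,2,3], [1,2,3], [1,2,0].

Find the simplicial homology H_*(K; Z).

Take the total order 0 < 1 < 2 < 3 on the vertex set. Then K (dimension 2) consists of the simplices:

  0-simplices (4): [0], [1], [2], [3]
  1-simplices (6): [0,1], [0,2], [0,3], [1,2], [1,3], [2,3]
  2-simplices (4): [0,1,2], [0,1,3], [0,2,3], [1,2,3]

giving chain groups C_0 ≅ Z^4, C_1 ≅ Z^6, C_2 ≅ Z^4.

Boundary ∂_1: C_1 → C_0 sends each edge [p,q] (with p < q) to q − p.
As a 4×6 matrix over Z this has rank 3, with invariant factors (1,1,1).

Boundary ∂_2: C_2 → C_1 acts by ∂[p,q,r] = [q,r] − [p,r] + [p,q]. For instance
  ∂[1,2,3] = [2,3] − [1,3] + [1,2],
  ∂[0,1,2] = [1,2] − [0,2] + [0,1].
As a 6×4 matrix over Z this has rank 3, with invariant factors (1,1,1).

Reading off H_k = ker ∂_k / im ∂_{k+1}:

  H_0: rank C_0 − rank ∂_1 = 4 − 3 = 1, and the invariant factors of ∂_1 are all 1, so H_0 = Z.
  H_1: rank ker ∂_1 − rank ∂_2 = (6 − 3) − 3 = 0, and the invariant factors of ∂_2 are all 1, so H_1 = 0.
  H_2: rank ker ∂_2 − rank ∂_3 = (4 − 3) − 0 = 1, and there is no ∂_3, so H_2 = Z.

As a check, the Euler characteristic is 4 − 6 + 4 = 2, which agrees with 1 − 0 + 1 = 2.
(K is a triangulation of the 2-sphere S^2.)

H_0 ≅ Z,  H_1 = 0,  H_2 ≅ Z.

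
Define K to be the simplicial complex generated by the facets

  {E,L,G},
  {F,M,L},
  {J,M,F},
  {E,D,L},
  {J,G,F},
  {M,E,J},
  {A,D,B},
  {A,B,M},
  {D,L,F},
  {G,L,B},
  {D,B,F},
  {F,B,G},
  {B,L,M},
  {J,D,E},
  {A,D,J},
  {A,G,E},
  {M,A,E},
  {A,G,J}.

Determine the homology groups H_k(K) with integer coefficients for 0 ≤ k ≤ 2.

Order the vertices as A < B < D < E < F < G < J < L < M. Listing each simplex with vertices in this order, K has dimension 2 with simplices:

  0-simplices (9): A, B, D, E, F, G, J, L, M
  1-simplices (27): AB, AD, AE, AG, AJ, AM, BD, BF, BG, BL, BM, DE, DF, DJ, DL, EG, EJ, EL, EM, FG, FJ, FL, FM, GJ, GL, JM, LM
  2-simplices (18): ABD, ABM, ADJ, AEG, AEM, AGJ, BDF, BFG, BGL, BLM, DEJ, DEL, DFL, EGL, EJM, FGJ, FJM, FLM

giving chain groups C_0 ≅ Z^9, C_1 ≅ Z^27, C_2 ≅ Z^18.

∂_1: C_1 → C_0 sends each edge [p,q] (with p < q) to q − p. For instance
  ∂GJ = J − G.
The resulting 9×27 matrix has rank 8, and its Smith normal form has invariant factors (1,1,1,1,1,1,1,1).

∂_2: C_2 → C_1 sends each 2-simplex [p,q,r] to [q,r] − [p,r] + [p,q]. For instance
  ∂DEL = EL − DL + DE,
  ∂ADJ = DJ − AJ + AD.
This gives a 27×18 integer matrix of rank 18; reducing to Smith normal form yields diagonal entries (1,1,1,1,1,1,1,1,1,1,1,1,1,1,1,1,1,2).

Computing H_k = (kernel of ∂_k) / (image of ∂_{k+1}):

  H_0: rank C_0 − rank ∂_1 = 9 − 8 = 1, and the invariant factors of ∂_1 are all 1, so H_0 = Z.
  H_1: rank ker ∂_1 − rank ∂_2 = (27 − 8) − 18 = 1, and ∂_2 has invariant factor 2 > 1, so H_1 = Z ⊕ Z/2.
  H_2: rank ker ∂_2 − rank ∂_3 = (18 − 18) − 0 = 0, and there is no ∂_3, so H_2 = 0.

H_0 = Z,  H_1 = Z ⊕ Z/2,  H_2 = 0.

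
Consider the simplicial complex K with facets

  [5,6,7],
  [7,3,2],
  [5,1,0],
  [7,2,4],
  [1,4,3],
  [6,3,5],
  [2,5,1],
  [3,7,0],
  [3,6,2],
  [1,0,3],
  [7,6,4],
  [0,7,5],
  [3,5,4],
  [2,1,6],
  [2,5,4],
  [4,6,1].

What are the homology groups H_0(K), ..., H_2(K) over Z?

H_0 ≅ Z,  H_1 ≅ Z^2,  H_2 ≅ Z.

We work with the vertex ordering 0 < 1 < 2 < 3 < 4 < 5 < 6 < 7. The simplices of K, each written with vertices in increasing order, are:

  0-simplices (8): [0], [1], [2], [3], [4], [5], [6], [7]
  1-simplices (24): (24 of them)
  2-simplices (16): [0,1,3], [0,1,5], [0,3,7], [0,5,7], [1,2,5], [1,2,6], [1,3,4], [1,4,6], [2,3,6], [2,3,7], [2,4,5], [2,4,7], [3,4,5], [3,5,6], [4,6,7], [5,6,7]

Hence C_0 ≅ Z^8, C_1 ≅ Z^24, C_2 ≅ Z^16.

∂_1: C_1 → C_0 is given by ∂[p,q] = [q] − [p].
The 8×24 boundary matrix has rank 7 and Smith normal form diag(1,1,1,1,1,1,1).

∂_2: C_2 → C_1 maps a triangle to the signed sum of its edges. For instance
  ∂[5,6,7] = [6,7] − [5,7] + [5,6],
  ∂[0,3,7] = [3,7] − [0,7] + [0,3].
The 24×16 boundary matrix has rank 15 and Smith normal form diag(1,1,1,1,1,1,1,1,1,1,1,1,1,1,1).

Now H_k = ker ∂_k / im ∂_{k+1}, so:

  H_0: rank C_0 − rank ∂_1 = 8 − 7 = 1, and the invariant factors of ∂_1 are all 1, so H_0 ≅ Z.
  H_1: rank ker ∂_1 − rank ∂_2 = (24 − 7) − 15 = 2, and the invariant factors of ∂_2 are all 1, so H_1 ≅ Z^2.
  H_2: rank ker ∂_2 − rank ∂_3 = (16 − 15) − 0 = 1, and there is no ∂_3, so H_2 ≅ Z.

(K is a triangulation of the torus T^2.)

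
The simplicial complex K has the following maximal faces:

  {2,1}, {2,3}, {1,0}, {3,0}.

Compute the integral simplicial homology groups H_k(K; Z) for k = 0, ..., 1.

Fix the vertex order 0 < 1 < 2 < 3 and write every simplex with vertices in increasing order. Then dim K = 1 and the simplices of K are:

  0-simplices (4): [0], [1], [2], [3]
  1-simplices (4): [0,1], [0,3], [1,2], [2,3]

so the chain groups are C_0 ≅ Z^4, C_1 ≅ Z^4.

Boundary ∂_1: C_1 → C_0 is given by ∂[p,q] = [q] − [p].
This gives a 4×4 integer matrix of rank 3; reducing to Smith normal form yields diagonal entries (1,1,1).

Reading off H_k = ker ∂_k / im ∂_{k+1}:

  H_0: rank C_0 − rank ∂_1 = 4 − 3 = 1, and the invariant factors of ∂_1 are all 1, so H_0 ≅ Z.
  H_1: rank ker ∂_1 − rank ∂_2 = (4 − 3) − 0 = 1, and there is no ∂_2, so H_1 ≅ Z.

(K is a triangulation of the circle S^1.)

H_0 = Z,  H_1 = Z.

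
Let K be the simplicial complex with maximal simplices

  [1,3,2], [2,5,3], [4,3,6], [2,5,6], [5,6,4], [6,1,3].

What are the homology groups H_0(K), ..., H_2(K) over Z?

H_0 ≅ Z,  H_1 ≅ Z,  H_2 = 0.

Fix the vertex order 1 < 2 < 3 < 4 < 5 < 6 and write every simplex with vertices in increasing order. Then dim K = 2 and the simplices of K are:

  0-simplices (6): [1], [2], [3], [4], [5], [6]
  1-simplices (12): [1,2], [1,3], [1,6], [2,3], [2,5], [2,6], [3,4], [3,5], [3,6], [4,5], [4,6], [5,6]
  2-simplices (6): [1,2,3], [1,3,6], [2,3,5], [2,5,6], [3,4,6], [4,5,6]

so the chain groups are C_0 ≅ Z^6, C_1 ≅ Z^12, C_2 ≅ Z^6.

∂_1: C_1 → C_0 sends each edge [p,q] (with p < q) to q − p.
The 6×12 boundary matrix has rank 5 and Smith normal form diag(1,1,1,1,1).

∂_2: C_2 → C_1 maps a triangle to the signed sum of its edges. For instance
  ∂[1,3,6] = [3,6] − [1,6] + [1,3],
  ∂[4,5,6] = [5,6] − [4,6] + [4,5].
As a 12×6 matrix over Z this has rank 6, with invariant factors (1,1,1,1,1,1).

From H_k ≅ ker(∂_k) / im(∂_{k+1}) we obtain:

  H_0: rank C_0 − rank ∂_1 = 6 − 5 = 1, and the invariant factors of ∂_1 are all 1, so H_0 = Z.
  H_1: rank ker ∂_1 − rank ∂_2 = (12 − 5) − 6 = 1, and the invariant factors of ∂_2 are all 1, so H_1 = Z.
  H_2: rank ker ∂_2 − rank ∂_3 = (6 − 6) − 0 = 0, and there is no ∂_3, so H_2 = 0.

(K is a triangulation of the cylinder S^1 x I.)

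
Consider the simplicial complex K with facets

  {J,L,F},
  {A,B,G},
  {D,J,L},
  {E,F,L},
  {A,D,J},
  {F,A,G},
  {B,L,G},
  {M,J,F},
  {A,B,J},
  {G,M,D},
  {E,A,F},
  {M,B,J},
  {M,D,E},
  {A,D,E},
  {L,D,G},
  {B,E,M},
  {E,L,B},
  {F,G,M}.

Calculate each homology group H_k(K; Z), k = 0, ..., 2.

H_0 = Z,  H_1 = Z^2,  H_2 = Z.

K has 9 vertices, 27 edges, 18 triangles.
rank ∂_0 = 0, rank ∂_1 = 8 ⇒ b_0 = 9 − 0 − 8 = 1; all invariant factors of ∂_1 are 1 so no torsion. So H_0 = Z.
rank ∂_1 = 8, rank ∂_2 = 17 ⇒ b_1 = 27 − 8 − 17 = 2; all invariant factors of ∂_2 are 1 so no torsion. So H_1 = Z^2.
rank ∂_2 = 17, rank ∂_3 = 0 ⇒ b_2 = 18 − 17 − 0 = 1. So H_2 = Z.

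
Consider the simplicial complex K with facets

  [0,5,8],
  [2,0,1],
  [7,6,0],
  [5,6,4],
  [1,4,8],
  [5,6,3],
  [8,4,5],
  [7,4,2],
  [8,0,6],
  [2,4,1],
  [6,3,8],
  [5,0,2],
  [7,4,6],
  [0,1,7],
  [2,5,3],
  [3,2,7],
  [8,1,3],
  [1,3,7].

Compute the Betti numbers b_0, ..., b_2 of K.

Fix the vertex order 0 < 1 < 2 < 3 < 4 < 5 < 6 < 7 < 8 and write every simplex with vertices in increasing order. Then dim K = 2 and the simplices of K are:

  0-simplices (9): [0], [1], [2], [3], [4], [5], [6], [7], [8]
  1-simplices (27): (27 of them)
  2-simplices (18): [0,1,2], [0,1,7], [0,2,5], [0,5,8], [0,6,7], [0,6,8], [1,2,4], [1,3,7], [1,3,8], [1,4,8], [2,3,5], [2,3,7], [2,4,7], [3,5,6], [3,6,8], [4,5,6], [4,5,8], [4,6,7]

so the chain groups are C_0 ≅ Z^9, C_1 ≅ Z^27, C_2 ≅ Z^18.

The boundary map ∂_1: C_1 → C_0 maps an edge to its endpoints' difference, ∂[p,q] = q − p. For instance
  ∂[3,5] = [5] − [3].
This gives a 9×27 integer matrix of rank 8; reducing to Smith normal form yields diagonal entries (1,1,1,1,1,1,1,1).

The boundary map ∂_2: C_2 → C_1 maps a triangle to the signed sum of its edges. For instance
  ∂[1,4,8] = [4,8] − [1,8] + [1,4],
  ∂[0,5,8] = [5,8] − [0,8] + [0,5].
The resulting 27×18 matrix has rank 18, and its Smith normal form has invariant factors (1,1,1,1,1,1,1,1,1,1,1,1,1,1,1,1,1,2).

Now H_k = ker ∂_k / im ∂_{k+1}, so:

  H_0: rank C_0 − rank ∂_1 = 9 − 8 = 1, and the invariant factors of ∂_1 are all 1, so H_0 = Z.
  H_1: rank ker ∂_1 − rank ∂_2 = (27 − 8) − 18 = 1, and ∂_2 has invariant factor 2 > 1, so H_1 = Z ⊕ Z/2Z.
  H_2: rank ker ∂_2 − rank ∂_3 = (18 − 18) − 0 = 0, and there is no ∂_3, so H_2 = 0.

(K is a triangulation of the Klein bottle.)

Hence the Betti numbers are b_0 = 1, b_1 = 1, b_2 = 0.

b_0 = 1, b_1 = 1, b_2 = 0.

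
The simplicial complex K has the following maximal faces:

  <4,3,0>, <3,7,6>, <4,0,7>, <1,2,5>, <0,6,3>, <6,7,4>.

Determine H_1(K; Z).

Fix the vertex order 0 < 1 < 2 < 3 < 4 < 5 < 6 < 7 and write every simplex with vertices in increasing order. Then dim K = 2 and the simplices of K are:

  0-simplices (8): [0], [1], [2], [3], [4], [5], [6], [7]
  1-simplices (13): [0,3], [0,4], [0,6], [0,7], [1,2], [1,5], [2,5], [3,4], [3,6], [3,7], [4,6], [4,7], [6,7]
  2-simplices (6): [0,3,4], [0,3,6], [0,4,7], [1,2,5], [3,6,7], [4,6,7]

giving chain groups C_0 ≅ Z^8, C_1 ≅ Z^13, C_2 ≅ Z^6.

Boundary ∂_1: C_1 → C_0 is given by ∂[p,q] = [q] − [p]. For instance
  ∂[4,6] = [6] − [4].
This gives a 8×13 integer matrix of rank 6; reducing to Smith normal form yields diagonal entries (1,1,1,1,1,1).

∂_2: C_2 → C_1 sends each 2-simplex [p,q,r] to [q,r] − [p,r] + [p,q]. For instance
  ∂[0,3,4] = [3,4] − [0,4] + [0,3],
  ∂[4,6,7] = [6,7] − [4,7] + [4,6].
As a 13×6 matrix over Z this has rank 6, with invariant factors (1,1,1,1,1,1).

From H_k ≅ ker(∂_k) / im(∂_{k+1}) we obtain:

  H_1: rank ker ∂_1 − rank ∂_2 = (13 − 6) − 6 = 1, and the invariant factors of ∂_2 are all 1, so H_1 = Z.

H_1 ≅ Z.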